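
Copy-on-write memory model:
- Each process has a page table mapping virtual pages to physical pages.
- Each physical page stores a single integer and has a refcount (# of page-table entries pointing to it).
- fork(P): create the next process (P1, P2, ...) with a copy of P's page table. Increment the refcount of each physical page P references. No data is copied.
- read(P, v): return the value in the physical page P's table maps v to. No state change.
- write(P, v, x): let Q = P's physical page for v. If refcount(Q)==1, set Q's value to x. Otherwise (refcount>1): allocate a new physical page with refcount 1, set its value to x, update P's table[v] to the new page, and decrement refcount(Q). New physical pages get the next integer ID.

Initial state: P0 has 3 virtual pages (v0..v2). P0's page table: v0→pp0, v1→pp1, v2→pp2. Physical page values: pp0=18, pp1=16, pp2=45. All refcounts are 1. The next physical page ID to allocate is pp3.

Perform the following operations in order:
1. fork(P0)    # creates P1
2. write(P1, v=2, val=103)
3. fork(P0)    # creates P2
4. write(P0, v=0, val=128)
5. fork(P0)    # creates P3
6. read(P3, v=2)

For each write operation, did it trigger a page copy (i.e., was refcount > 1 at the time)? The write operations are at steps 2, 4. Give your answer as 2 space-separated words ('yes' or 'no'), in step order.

Op 1: fork(P0) -> P1. 3 ppages; refcounts: pp0:2 pp1:2 pp2:2
Op 2: write(P1, v2, 103). refcount(pp2)=2>1 -> COPY to pp3. 4 ppages; refcounts: pp0:2 pp1:2 pp2:1 pp3:1
Op 3: fork(P0) -> P2. 4 ppages; refcounts: pp0:3 pp1:3 pp2:2 pp3:1
Op 4: write(P0, v0, 128). refcount(pp0)=3>1 -> COPY to pp4. 5 ppages; refcounts: pp0:2 pp1:3 pp2:2 pp3:1 pp4:1
Op 5: fork(P0) -> P3. 5 ppages; refcounts: pp0:2 pp1:4 pp2:3 pp3:1 pp4:2
Op 6: read(P3, v2) -> 45. No state change.

yes yes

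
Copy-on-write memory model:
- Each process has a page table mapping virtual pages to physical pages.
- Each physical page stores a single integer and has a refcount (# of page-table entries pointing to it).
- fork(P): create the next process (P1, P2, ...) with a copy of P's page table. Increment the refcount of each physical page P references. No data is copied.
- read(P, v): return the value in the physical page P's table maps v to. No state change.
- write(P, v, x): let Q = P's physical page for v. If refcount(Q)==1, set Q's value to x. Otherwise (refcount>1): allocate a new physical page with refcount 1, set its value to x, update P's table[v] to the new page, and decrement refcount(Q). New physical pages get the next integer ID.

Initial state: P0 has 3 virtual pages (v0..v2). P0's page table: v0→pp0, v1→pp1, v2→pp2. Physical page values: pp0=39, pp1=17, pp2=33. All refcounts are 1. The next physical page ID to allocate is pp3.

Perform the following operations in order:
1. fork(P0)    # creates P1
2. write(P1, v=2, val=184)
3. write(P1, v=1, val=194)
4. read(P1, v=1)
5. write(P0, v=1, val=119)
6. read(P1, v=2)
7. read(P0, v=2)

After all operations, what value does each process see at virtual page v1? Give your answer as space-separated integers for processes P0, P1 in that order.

Answer: 119 194

Derivation:
Op 1: fork(P0) -> P1. 3 ppages; refcounts: pp0:2 pp1:2 pp2:2
Op 2: write(P1, v2, 184). refcount(pp2)=2>1 -> COPY to pp3. 4 ppages; refcounts: pp0:2 pp1:2 pp2:1 pp3:1
Op 3: write(P1, v1, 194). refcount(pp1)=2>1 -> COPY to pp4. 5 ppages; refcounts: pp0:2 pp1:1 pp2:1 pp3:1 pp4:1
Op 4: read(P1, v1) -> 194. No state change.
Op 5: write(P0, v1, 119). refcount(pp1)=1 -> write in place. 5 ppages; refcounts: pp0:2 pp1:1 pp2:1 pp3:1 pp4:1
Op 6: read(P1, v2) -> 184. No state change.
Op 7: read(P0, v2) -> 33. No state change.
P0: v1 -> pp1 = 119
P1: v1 -> pp4 = 194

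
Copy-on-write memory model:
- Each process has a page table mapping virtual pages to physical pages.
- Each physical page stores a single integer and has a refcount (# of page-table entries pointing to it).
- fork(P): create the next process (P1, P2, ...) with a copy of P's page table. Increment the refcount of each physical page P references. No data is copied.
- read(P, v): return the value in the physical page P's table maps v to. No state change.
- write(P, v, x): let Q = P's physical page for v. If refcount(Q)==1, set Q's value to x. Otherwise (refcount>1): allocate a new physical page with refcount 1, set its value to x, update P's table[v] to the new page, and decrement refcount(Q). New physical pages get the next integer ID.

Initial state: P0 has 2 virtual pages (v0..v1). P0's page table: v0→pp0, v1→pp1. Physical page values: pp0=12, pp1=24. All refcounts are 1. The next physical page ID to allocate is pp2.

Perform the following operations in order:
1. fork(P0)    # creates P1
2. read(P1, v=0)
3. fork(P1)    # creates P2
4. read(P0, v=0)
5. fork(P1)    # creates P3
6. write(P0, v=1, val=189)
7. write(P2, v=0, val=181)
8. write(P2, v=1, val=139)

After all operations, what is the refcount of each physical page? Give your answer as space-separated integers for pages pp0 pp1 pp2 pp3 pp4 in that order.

Answer: 3 2 1 1 1

Derivation:
Op 1: fork(P0) -> P1. 2 ppages; refcounts: pp0:2 pp1:2
Op 2: read(P1, v0) -> 12. No state change.
Op 3: fork(P1) -> P2. 2 ppages; refcounts: pp0:3 pp1:3
Op 4: read(P0, v0) -> 12. No state change.
Op 5: fork(P1) -> P3. 2 ppages; refcounts: pp0:4 pp1:4
Op 6: write(P0, v1, 189). refcount(pp1)=4>1 -> COPY to pp2. 3 ppages; refcounts: pp0:4 pp1:3 pp2:1
Op 7: write(P2, v0, 181). refcount(pp0)=4>1 -> COPY to pp3. 4 ppages; refcounts: pp0:3 pp1:3 pp2:1 pp3:1
Op 8: write(P2, v1, 139). refcount(pp1)=3>1 -> COPY to pp4. 5 ppages; refcounts: pp0:3 pp1:2 pp2:1 pp3:1 pp4:1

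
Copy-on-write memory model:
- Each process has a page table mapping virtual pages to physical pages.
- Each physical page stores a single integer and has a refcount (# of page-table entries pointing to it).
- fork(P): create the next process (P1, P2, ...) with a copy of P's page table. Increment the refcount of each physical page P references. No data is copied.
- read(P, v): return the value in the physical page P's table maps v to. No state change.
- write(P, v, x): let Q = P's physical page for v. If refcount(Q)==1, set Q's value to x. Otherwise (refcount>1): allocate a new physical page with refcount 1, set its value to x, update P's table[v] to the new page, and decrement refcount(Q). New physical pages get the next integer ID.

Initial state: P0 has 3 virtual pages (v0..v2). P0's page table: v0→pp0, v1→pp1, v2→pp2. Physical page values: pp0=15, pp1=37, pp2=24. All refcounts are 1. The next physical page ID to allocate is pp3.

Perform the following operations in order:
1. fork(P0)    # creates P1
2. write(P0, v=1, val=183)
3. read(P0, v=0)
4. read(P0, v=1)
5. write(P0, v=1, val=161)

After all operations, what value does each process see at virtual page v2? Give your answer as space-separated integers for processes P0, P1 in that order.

Op 1: fork(P0) -> P1. 3 ppages; refcounts: pp0:2 pp1:2 pp2:2
Op 2: write(P0, v1, 183). refcount(pp1)=2>1 -> COPY to pp3. 4 ppages; refcounts: pp0:2 pp1:1 pp2:2 pp3:1
Op 3: read(P0, v0) -> 15. No state change.
Op 4: read(P0, v1) -> 183. No state change.
Op 5: write(P0, v1, 161). refcount(pp3)=1 -> write in place. 4 ppages; refcounts: pp0:2 pp1:1 pp2:2 pp3:1
P0: v2 -> pp2 = 24
P1: v2 -> pp2 = 24

Answer: 24 24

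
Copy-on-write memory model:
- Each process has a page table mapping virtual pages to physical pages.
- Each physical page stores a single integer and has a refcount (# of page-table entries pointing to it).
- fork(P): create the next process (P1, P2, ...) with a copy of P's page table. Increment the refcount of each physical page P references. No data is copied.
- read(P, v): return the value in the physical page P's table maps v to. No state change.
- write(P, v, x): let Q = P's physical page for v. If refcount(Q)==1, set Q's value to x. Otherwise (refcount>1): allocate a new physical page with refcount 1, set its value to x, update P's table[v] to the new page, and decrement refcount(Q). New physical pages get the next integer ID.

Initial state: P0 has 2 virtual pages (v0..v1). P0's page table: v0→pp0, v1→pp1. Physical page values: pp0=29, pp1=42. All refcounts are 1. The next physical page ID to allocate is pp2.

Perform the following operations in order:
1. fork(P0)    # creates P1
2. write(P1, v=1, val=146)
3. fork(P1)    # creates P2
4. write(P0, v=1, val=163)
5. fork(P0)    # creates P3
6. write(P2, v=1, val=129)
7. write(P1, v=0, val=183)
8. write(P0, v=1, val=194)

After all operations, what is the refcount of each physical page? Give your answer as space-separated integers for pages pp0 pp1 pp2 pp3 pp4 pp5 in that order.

Op 1: fork(P0) -> P1. 2 ppages; refcounts: pp0:2 pp1:2
Op 2: write(P1, v1, 146). refcount(pp1)=2>1 -> COPY to pp2. 3 ppages; refcounts: pp0:2 pp1:1 pp2:1
Op 3: fork(P1) -> P2. 3 ppages; refcounts: pp0:3 pp1:1 pp2:2
Op 4: write(P0, v1, 163). refcount(pp1)=1 -> write in place. 3 ppages; refcounts: pp0:3 pp1:1 pp2:2
Op 5: fork(P0) -> P3. 3 ppages; refcounts: pp0:4 pp1:2 pp2:2
Op 6: write(P2, v1, 129). refcount(pp2)=2>1 -> COPY to pp3. 4 ppages; refcounts: pp0:4 pp1:2 pp2:1 pp3:1
Op 7: write(P1, v0, 183). refcount(pp0)=4>1 -> COPY to pp4. 5 ppages; refcounts: pp0:3 pp1:2 pp2:1 pp3:1 pp4:1
Op 8: write(P0, v1, 194). refcount(pp1)=2>1 -> COPY to pp5. 6 ppages; refcounts: pp0:3 pp1:1 pp2:1 pp3:1 pp4:1 pp5:1

Answer: 3 1 1 1 1 1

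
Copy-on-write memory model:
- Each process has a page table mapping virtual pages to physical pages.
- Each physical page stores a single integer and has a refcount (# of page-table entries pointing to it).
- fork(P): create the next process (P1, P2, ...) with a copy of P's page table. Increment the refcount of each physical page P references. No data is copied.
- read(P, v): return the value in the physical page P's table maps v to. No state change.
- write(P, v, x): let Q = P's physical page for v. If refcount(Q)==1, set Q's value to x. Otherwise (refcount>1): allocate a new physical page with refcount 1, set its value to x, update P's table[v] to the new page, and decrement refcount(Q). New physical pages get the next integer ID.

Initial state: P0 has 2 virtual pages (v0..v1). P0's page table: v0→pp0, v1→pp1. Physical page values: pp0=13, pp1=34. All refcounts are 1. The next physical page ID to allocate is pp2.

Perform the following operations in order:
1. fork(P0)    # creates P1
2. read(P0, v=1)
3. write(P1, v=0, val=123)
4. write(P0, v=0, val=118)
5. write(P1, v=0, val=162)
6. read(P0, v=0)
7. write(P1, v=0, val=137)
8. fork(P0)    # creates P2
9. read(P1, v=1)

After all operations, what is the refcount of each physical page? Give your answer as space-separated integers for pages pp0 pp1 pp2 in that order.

Op 1: fork(P0) -> P1. 2 ppages; refcounts: pp0:2 pp1:2
Op 2: read(P0, v1) -> 34. No state change.
Op 3: write(P1, v0, 123). refcount(pp0)=2>1 -> COPY to pp2. 3 ppages; refcounts: pp0:1 pp1:2 pp2:1
Op 4: write(P0, v0, 118). refcount(pp0)=1 -> write in place. 3 ppages; refcounts: pp0:1 pp1:2 pp2:1
Op 5: write(P1, v0, 162). refcount(pp2)=1 -> write in place. 3 ppages; refcounts: pp0:1 pp1:2 pp2:1
Op 6: read(P0, v0) -> 118. No state change.
Op 7: write(P1, v0, 137). refcount(pp2)=1 -> write in place. 3 ppages; refcounts: pp0:1 pp1:2 pp2:1
Op 8: fork(P0) -> P2. 3 ppages; refcounts: pp0:2 pp1:3 pp2:1
Op 9: read(P1, v1) -> 34. No state change.

Answer: 2 3 1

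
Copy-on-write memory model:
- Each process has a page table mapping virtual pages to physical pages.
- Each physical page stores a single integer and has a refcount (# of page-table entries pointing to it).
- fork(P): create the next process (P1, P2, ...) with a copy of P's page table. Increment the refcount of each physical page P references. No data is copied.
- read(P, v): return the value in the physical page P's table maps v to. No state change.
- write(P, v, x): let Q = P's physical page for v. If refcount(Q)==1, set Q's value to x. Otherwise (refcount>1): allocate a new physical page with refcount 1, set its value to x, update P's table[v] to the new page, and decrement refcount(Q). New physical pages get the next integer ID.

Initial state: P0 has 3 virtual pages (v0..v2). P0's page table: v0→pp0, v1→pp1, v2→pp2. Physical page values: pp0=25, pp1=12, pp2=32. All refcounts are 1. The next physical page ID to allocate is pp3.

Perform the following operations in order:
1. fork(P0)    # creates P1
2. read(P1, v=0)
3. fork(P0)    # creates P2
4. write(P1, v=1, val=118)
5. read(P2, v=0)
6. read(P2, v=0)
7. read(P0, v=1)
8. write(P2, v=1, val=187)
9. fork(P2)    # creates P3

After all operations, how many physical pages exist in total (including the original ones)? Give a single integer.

Op 1: fork(P0) -> P1. 3 ppages; refcounts: pp0:2 pp1:2 pp2:2
Op 2: read(P1, v0) -> 25. No state change.
Op 3: fork(P0) -> P2. 3 ppages; refcounts: pp0:3 pp1:3 pp2:3
Op 4: write(P1, v1, 118). refcount(pp1)=3>1 -> COPY to pp3. 4 ppages; refcounts: pp0:3 pp1:2 pp2:3 pp3:1
Op 5: read(P2, v0) -> 25. No state change.
Op 6: read(P2, v0) -> 25. No state change.
Op 7: read(P0, v1) -> 12. No state change.
Op 8: write(P2, v1, 187). refcount(pp1)=2>1 -> COPY to pp4. 5 ppages; refcounts: pp0:3 pp1:1 pp2:3 pp3:1 pp4:1
Op 9: fork(P2) -> P3. 5 ppages; refcounts: pp0:4 pp1:1 pp2:4 pp3:1 pp4:2

Answer: 5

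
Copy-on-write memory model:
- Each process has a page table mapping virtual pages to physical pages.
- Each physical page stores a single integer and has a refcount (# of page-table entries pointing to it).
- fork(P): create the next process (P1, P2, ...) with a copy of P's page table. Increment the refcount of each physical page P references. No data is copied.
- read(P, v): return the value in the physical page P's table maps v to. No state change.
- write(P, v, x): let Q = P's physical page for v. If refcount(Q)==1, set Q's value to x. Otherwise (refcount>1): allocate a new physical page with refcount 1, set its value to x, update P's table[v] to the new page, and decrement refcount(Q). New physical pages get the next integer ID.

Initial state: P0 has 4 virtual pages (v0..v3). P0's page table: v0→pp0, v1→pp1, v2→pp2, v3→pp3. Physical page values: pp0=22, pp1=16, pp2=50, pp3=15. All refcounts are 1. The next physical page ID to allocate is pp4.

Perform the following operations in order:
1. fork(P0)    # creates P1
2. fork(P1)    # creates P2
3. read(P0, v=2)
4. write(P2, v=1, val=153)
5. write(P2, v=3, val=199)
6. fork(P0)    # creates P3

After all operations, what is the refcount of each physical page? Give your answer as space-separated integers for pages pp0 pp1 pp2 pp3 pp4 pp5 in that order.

Answer: 4 3 4 3 1 1

Derivation:
Op 1: fork(P0) -> P1. 4 ppages; refcounts: pp0:2 pp1:2 pp2:2 pp3:2
Op 2: fork(P1) -> P2. 4 ppages; refcounts: pp0:3 pp1:3 pp2:3 pp3:3
Op 3: read(P0, v2) -> 50. No state change.
Op 4: write(P2, v1, 153). refcount(pp1)=3>1 -> COPY to pp4. 5 ppages; refcounts: pp0:3 pp1:2 pp2:3 pp3:3 pp4:1
Op 5: write(P2, v3, 199). refcount(pp3)=3>1 -> COPY to pp5. 6 ppages; refcounts: pp0:3 pp1:2 pp2:3 pp3:2 pp4:1 pp5:1
Op 6: fork(P0) -> P3. 6 ppages; refcounts: pp0:4 pp1:3 pp2:4 pp3:3 pp4:1 pp5:1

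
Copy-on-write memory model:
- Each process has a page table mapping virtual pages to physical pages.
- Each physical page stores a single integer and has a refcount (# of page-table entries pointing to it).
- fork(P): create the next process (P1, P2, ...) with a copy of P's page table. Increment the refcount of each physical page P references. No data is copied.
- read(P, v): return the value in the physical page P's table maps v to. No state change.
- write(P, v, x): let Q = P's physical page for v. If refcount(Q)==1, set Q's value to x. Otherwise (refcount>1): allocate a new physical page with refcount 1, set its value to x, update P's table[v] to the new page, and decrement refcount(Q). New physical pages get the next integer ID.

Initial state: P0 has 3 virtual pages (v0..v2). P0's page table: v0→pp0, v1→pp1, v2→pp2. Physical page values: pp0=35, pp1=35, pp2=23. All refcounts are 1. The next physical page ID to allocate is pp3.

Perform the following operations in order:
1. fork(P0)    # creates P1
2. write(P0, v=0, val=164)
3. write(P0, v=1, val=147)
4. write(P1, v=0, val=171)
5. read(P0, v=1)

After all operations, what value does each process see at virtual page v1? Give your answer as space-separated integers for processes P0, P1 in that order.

Op 1: fork(P0) -> P1. 3 ppages; refcounts: pp0:2 pp1:2 pp2:2
Op 2: write(P0, v0, 164). refcount(pp0)=2>1 -> COPY to pp3. 4 ppages; refcounts: pp0:1 pp1:2 pp2:2 pp3:1
Op 3: write(P0, v1, 147). refcount(pp1)=2>1 -> COPY to pp4. 5 ppages; refcounts: pp0:1 pp1:1 pp2:2 pp3:1 pp4:1
Op 4: write(P1, v0, 171). refcount(pp0)=1 -> write in place. 5 ppages; refcounts: pp0:1 pp1:1 pp2:2 pp3:1 pp4:1
Op 5: read(P0, v1) -> 147. No state change.
P0: v1 -> pp4 = 147
P1: v1 -> pp1 = 35

Answer: 147 35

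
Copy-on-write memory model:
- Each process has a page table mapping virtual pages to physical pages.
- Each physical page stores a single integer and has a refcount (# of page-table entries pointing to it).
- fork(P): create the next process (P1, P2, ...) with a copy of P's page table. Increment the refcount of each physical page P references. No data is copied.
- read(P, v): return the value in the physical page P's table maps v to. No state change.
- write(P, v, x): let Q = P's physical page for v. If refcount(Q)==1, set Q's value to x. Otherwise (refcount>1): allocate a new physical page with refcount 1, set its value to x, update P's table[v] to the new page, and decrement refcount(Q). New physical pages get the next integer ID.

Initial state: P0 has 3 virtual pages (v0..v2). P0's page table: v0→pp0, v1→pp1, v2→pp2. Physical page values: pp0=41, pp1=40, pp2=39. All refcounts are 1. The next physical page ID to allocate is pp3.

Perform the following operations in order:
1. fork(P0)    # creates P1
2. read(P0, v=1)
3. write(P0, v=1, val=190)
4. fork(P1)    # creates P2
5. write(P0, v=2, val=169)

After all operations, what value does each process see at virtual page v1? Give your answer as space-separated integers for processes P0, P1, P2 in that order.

Op 1: fork(P0) -> P1. 3 ppages; refcounts: pp0:2 pp1:2 pp2:2
Op 2: read(P0, v1) -> 40. No state change.
Op 3: write(P0, v1, 190). refcount(pp1)=2>1 -> COPY to pp3. 4 ppages; refcounts: pp0:2 pp1:1 pp2:2 pp3:1
Op 4: fork(P1) -> P2. 4 ppages; refcounts: pp0:3 pp1:2 pp2:3 pp3:1
Op 5: write(P0, v2, 169). refcount(pp2)=3>1 -> COPY to pp4. 5 ppages; refcounts: pp0:3 pp1:2 pp2:2 pp3:1 pp4:1
P0: v1 -> pp3 = 190
P1: v1 -> pp1 = 40
P2: v1 -> pp1 = 40

Answer: 190 40 40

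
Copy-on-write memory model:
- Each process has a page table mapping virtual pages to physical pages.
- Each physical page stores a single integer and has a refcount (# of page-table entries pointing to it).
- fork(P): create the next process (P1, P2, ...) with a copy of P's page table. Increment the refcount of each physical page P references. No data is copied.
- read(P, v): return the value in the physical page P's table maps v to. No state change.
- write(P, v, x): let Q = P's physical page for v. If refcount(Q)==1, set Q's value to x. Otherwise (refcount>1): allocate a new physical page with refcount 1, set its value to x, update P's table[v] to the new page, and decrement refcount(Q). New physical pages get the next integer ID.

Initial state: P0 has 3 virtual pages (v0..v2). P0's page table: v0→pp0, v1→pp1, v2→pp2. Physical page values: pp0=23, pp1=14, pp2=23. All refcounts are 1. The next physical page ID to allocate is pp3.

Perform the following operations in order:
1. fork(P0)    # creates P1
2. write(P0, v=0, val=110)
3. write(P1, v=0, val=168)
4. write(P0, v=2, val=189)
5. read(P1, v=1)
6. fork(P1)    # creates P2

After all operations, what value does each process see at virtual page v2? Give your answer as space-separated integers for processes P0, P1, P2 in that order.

Answer: 189 23 23

Derivation:
Op 1: fork(P0) -> P1. 3 ppages; refcounts: pp0:2 pp1:2 pp2:2
Op 2: write(P0, v0, 110). refcount(pp0)=2>1 -> COPY to pp3. 4 ppages; refcounts: pp0:1 pp1:2 pp2:2 pp3:1
Op 3: write(P1, v0, 168). refcount(pp0)=1 -> write in place. 4 ppages; refcounts: pp0:1 pp1:2 pp2:2 pp3:1
Op 4: write(P0, v2, 189). refcount(pp2)=2>1 -> COPY to pp4. 5 ppages; refcounts: pp0:1 pp1:2 pp2:1 pp3:1 pp4:1
Op 5: read(P1, v1) -> 14. No state change.
Op 6: fork(P1) -> P2. 5 ppages; refcounts: pp0:2 pp1:3 pp2:2 pp3:1 pp4:1
P0: v2 -> pp4 = 189
P1: v2 -> pp2 = 23
P2: v2 -> pp2 = 23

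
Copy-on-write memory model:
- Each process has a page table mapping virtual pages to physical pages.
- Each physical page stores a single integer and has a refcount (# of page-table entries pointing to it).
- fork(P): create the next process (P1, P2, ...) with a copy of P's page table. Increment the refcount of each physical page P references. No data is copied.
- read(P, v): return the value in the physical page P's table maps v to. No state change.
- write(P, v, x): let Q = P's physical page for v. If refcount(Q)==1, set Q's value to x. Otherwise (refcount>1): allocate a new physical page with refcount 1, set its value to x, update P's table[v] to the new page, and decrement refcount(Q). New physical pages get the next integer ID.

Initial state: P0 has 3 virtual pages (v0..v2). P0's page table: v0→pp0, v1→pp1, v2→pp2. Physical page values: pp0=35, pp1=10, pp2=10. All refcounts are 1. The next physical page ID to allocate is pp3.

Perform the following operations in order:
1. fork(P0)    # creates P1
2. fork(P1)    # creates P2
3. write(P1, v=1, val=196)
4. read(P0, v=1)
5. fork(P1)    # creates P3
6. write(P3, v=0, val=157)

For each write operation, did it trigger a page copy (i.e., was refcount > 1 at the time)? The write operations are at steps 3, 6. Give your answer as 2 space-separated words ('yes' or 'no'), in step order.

Op 1: fork(P0) -> P1. 3 ppages; refcounts: pp0:2 pp1:2 pp2:2
Op 2: fork(P1) -> P2. 3 ppages; refcounts: pp0:3 pp1:3 pp2:3
Op 3: write(P1, v1, 196). refcount(pp1)=3>1 -> COPY to pp3. 4 ppages; refcounts: pp0:3 pp1:2 pp2:3 pp3:1
Op 4: read(P0, v1) -> 10. No state change.
Op 5: fork(P1) -> P3. 4 ppages; refcounts: pp0:4 pp1:2 pp2:4 pp3:2
Op 6: write(P3, v0, 157). refcount(pp0)=4>1 -> COPY to pp4. 5 ppages; refcounts: pp0:3 pp1:2 pp2:4 pp3:2 pp4:1

yes yes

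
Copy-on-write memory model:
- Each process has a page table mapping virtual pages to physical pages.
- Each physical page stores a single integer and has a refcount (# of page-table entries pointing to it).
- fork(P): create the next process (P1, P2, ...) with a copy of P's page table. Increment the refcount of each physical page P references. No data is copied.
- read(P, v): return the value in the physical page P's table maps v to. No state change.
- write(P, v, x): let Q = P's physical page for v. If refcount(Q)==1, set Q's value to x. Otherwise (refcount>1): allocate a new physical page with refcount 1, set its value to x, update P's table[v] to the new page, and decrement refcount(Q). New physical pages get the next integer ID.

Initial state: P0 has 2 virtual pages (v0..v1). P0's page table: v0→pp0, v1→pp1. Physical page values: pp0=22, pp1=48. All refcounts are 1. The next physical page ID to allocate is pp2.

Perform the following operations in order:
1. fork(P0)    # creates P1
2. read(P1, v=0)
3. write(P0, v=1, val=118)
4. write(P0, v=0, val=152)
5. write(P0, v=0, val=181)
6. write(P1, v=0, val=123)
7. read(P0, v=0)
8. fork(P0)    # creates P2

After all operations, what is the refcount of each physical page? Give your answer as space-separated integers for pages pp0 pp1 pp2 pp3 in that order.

Op 1: fork(P0) -> P1. 2 ppages; refcounts: pp0:2 pp1:2
Op 2: read(P1, v0) -> 22. No state change.
Op 3: write(P0, v1, 118). refcount(pp1)=2>1 -> COPY to pp2. 3 ppages; refcounts: pp0:2 pp1:1 pp2:1
Op 4: write(P0, v0, 152). refcount(pp0)=2>1 -> COPY to pp3. 4 ppages; refcounts: pp0:1 pp1:1 pp2:1 pp3:1
Op 5: write(P0, v0, 181). refcount(pp3)=1 -> write in place. 4 ppages; refcounts: pp0:1 pp1:1 pp2:1 pp3:1
Op 6: write(P1, v0, 123). refcount(pp0)=1 -> write in place. 4 ppages; refcounts: pp0:1 pp1:1 pp2:1 pp3:1
Op 7: read(P0, v0) -> 181. No state change.
Op 8: fork(P0) -> P2. 4 ppages; refcounts: pp0:1 pp1:1 pp2:2 pp3:2

Answer: 1 1 2 2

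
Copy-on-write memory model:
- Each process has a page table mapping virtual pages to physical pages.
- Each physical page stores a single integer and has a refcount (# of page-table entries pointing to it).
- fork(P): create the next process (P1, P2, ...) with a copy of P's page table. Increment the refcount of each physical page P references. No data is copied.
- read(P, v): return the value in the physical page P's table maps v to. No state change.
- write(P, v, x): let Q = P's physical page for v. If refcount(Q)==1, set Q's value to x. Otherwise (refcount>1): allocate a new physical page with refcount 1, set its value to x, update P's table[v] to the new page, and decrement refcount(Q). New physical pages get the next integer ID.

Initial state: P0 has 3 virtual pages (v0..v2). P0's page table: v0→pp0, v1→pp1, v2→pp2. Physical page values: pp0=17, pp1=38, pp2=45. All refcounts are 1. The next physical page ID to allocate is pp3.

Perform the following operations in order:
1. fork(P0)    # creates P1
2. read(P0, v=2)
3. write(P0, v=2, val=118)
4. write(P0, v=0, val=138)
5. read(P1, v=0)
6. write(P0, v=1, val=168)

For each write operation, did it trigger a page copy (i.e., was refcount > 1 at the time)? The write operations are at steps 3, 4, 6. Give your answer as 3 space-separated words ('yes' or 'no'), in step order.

Op 1: fork(P0) -> P1. 3 ppages; refcounts: pp0:2 pp1:2 pp2:2
Op 2: read(P0, v2) -> 45. No state change.
Op 3: write(P0, v2, 118). refcount(pp2)=2>1 -> COPY to pp3. 4 ppages; refcounts: pp0:2 pp1:2 pp2:1 pp3:1
Op 4: write(P0, v0, 138). refcount(pp0)=2>1 -> COPY to pp4. 5 ppages; refcounts: pp0:1 pp1:2 pp2:1 pp3:1 pp4:1
Op 5: read(P1, v0) -> 17. No state change.
Op 6: write(P0, v1, 168). refcount(pp1)=2>1 -> COPY to pp5. 6 ppages; refcounts: pp0:1 pp1:1 pp2:1 pp3:1 pp4:1 pp5:1

yes yes yes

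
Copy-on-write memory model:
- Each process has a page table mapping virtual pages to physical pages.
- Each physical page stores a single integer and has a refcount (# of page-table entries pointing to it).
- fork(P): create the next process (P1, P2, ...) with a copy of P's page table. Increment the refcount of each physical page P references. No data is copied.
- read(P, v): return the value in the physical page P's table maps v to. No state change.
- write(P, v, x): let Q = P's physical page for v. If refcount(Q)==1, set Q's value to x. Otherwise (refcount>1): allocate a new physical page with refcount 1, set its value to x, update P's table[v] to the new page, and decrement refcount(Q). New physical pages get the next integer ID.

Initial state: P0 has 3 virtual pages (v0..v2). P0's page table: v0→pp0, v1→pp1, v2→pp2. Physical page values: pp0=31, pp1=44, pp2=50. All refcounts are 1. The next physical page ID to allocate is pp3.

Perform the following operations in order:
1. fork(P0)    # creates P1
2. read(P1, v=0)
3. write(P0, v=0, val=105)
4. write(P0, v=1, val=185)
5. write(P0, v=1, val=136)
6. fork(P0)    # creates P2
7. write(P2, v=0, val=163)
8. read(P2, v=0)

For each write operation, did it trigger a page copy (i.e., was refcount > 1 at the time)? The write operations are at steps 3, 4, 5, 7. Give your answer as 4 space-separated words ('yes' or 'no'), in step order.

Op 1: fork(P0) -> P1. 3 ppages; refcounts: pp0:2 pp1:2 pp2:2
Op 2: read(P1, v0) -> 31. No state change.
Op 3: write(P0, v0, 105). refcount(pp0)=2>1 -> COPY to pp3. 4 ppages; refcounts: pp0:1 pp1:2 pp2:2 pp3:1
Op 4: write(P0, v1, 185). refcount(pp1)=2>1 -> COPY to pp4. 5 ppages; refcounts: pp0:1 pp1:1 pp2:2 pp3:1 pp4:1
Op 5: write(P0, v1, 136). refcount(pp4)=1 -> write in place. 5 ppages; refcounts: pp0:1 pp1:1 pp2:2 pp3:1 pp4:1
Op 6: fork(P0) -> P2. 5 ppages; refcounts: pp0:1 pp1:1 pp2:3 pp3:2 pp4:2
Op 7: write(P2, v0, 163). refcount(pp3)=2>1 -> COPY to pp5. 6 ppages; refcounts: pp0:1 pp1:1 pp2:3 pp3:1 pp4:2 pp5:1
Op 8: read(P2, v0) -> 163. No state change.

yes yes no yes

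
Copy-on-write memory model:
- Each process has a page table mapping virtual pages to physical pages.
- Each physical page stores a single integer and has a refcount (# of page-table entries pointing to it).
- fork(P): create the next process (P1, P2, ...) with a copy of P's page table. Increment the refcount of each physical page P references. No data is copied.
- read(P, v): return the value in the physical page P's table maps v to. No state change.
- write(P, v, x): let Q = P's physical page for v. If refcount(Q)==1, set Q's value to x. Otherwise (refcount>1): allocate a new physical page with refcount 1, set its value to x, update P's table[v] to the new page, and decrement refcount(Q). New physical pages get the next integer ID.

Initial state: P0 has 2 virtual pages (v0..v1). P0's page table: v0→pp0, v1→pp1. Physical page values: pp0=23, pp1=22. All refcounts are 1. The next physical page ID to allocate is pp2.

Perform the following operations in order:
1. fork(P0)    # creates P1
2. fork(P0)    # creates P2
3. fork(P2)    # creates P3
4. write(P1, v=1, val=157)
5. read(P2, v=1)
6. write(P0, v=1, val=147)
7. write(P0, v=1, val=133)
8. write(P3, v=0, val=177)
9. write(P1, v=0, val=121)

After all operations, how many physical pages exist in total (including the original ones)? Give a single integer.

Op 1: fork(P0) -> P1. 2 ppages; refcounts: pp0:2 pp1:2
Op 2: fork(P0) -> P2. 2 ppages; refcounts: pp0:3 pp1:3
Op 3: fork(P2) -> P3. 2 ppages; refcounts: pp0:4 pp1:4
Op 4: write(P1, v1, 157). refcount(pp1)=4>1 -> COPY to pp2. 3 ppages; refcounts: pp0:4 pp1:3 pp2:1
Op 5: read(P2, v1) -> 22. No state change.
Op 6: write(P0, v1, 147). refcount(pp1)=3>1 -> COPY to pp3. 4 ppages; refcounts: pp0:4 pp1:2 pp2:1 pp3:1
Op 7: write(P0, v1, 133). refcount(pp3)=1 -> write in place. 4 ppages; refcounts: pp0:4 pp1:2 pp2:1 pp3:1
Op 8: write(P3, v0, 177). refcount(pp0)=4>1 -> COPY to pp4. 5 ppages; refcounts: pp0:3 pp1:2 pp2:1 pp3:1 pp4:1
Op 9: write(P1, v0, 121). refcount(pp0)=3>1 -> COPY to pp5. 6 ppages; refcounts: pp0:2 pp1:2 pp2:1 pp3:1 pp4:1 pp5:1

Answer: 6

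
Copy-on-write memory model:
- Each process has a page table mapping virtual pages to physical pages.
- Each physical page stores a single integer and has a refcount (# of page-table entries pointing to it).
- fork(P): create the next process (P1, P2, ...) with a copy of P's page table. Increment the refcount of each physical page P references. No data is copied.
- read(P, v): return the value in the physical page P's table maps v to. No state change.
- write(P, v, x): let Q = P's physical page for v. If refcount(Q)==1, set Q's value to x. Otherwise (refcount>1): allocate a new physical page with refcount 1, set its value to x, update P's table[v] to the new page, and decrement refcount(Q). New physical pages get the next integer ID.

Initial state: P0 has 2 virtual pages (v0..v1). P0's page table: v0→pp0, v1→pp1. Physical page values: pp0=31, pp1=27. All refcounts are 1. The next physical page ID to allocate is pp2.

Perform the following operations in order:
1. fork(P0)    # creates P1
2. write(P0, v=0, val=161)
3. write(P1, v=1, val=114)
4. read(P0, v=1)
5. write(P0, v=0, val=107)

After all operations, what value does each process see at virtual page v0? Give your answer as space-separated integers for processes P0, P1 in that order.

Op 1: fork(P0) -> P1. 2 ppages; refcounts: pp0:2 pp1:2
Op 2: write(P0, v0, 161). refcount(pp0)=2>1 -> COPY to pp2. 3 ppages; refcounts: pp0:1 pp1:2 pp2:1
Op 3: write(P1, v1, 114). refcount(pp1)=2>1 -> COPY to pp3. 4 ppages; refcounts: pp0:1 pp1:1 pp2:1 pp3:1
Op 4: read(P0, v1) -> 27. No state change.
Op 5: write(P0, v0, 107). refcount(pp2)=1 -> write in place. 4 ppages; refcounts: pp0:1 pp1:1 pp2:1 pp3:1
P0: v0 -> pp2 = 107
P1: v0 -> pp0 = 31

Answer: 107 31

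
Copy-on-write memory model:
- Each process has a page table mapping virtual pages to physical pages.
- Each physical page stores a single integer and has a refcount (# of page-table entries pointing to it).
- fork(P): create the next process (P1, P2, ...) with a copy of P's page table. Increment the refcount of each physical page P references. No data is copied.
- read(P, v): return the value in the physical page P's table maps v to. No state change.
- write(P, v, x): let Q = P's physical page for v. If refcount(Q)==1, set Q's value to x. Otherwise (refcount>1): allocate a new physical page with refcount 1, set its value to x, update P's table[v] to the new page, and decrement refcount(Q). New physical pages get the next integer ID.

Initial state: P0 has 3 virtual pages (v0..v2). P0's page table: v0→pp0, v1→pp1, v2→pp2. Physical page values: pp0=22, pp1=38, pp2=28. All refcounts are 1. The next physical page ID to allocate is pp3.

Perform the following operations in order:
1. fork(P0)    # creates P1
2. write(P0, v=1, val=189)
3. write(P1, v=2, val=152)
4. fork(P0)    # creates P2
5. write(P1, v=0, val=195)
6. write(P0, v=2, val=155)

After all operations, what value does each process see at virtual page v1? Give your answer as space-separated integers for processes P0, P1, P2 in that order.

Op 1: fork(P0) -> P1. 3 ppages; refcounts: pp0:2 pp1:2 pp2:2
Op 2: write(P0, v1, 189). refcount(pp1)=2>1 -> COPY to pp3. 4 ppages; refcounts: pp0:2 pp1:1 pp2:2 pp3:1
Op 3: write(P1, v2, 152). refcount(pp2)=2>1 -> COPY to pp4. 5 ppages; refcounts: pp0:2 pp1:1 pp2:1 pp3:1 pp4:1
Op 4: fork(P0) -> P2. 5 ppages; refcounts: pp0:3 pp1:1 pp2:2 pp3:2 pp4:1
Op 5: write(P1, v0, 195). refcount(pp0)=3>1 -> COPY to pp5. 6 ppages; refcounts: pp0:2 pp1:1 pp2:2 pp3:2 pp4:1 pp5:1
Op 6: write(P0, v2, 155). refcount(pp2)=2>1 -> COPY to pp6. 7 ppages; refcounts: pp0:2 pp1:1 pp2:1 pp3:2 pp4:1 pp5:1 pp6:1
P0: v1 -> pp3 = 189
P1: v1 -> pp1 = 38
P2: v1 -> pp3 = 189

Answer: 189 38 189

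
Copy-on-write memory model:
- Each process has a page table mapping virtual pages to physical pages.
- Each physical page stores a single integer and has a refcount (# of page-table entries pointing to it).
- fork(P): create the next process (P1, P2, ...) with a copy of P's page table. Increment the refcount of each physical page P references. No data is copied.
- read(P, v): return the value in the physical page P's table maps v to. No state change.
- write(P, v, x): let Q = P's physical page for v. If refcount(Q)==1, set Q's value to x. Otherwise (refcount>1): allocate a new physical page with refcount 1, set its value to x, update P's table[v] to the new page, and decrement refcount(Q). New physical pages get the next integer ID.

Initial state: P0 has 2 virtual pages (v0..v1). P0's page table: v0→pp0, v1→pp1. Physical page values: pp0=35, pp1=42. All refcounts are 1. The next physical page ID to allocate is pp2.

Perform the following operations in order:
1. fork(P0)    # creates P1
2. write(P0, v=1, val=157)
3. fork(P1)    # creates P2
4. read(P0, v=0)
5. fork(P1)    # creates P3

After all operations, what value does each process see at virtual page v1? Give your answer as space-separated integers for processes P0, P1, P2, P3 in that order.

Answer: 157 42 42 42

Derivation:
Op 1: fork(P0) -> P1. 2 ppages; refcounts: pp0:2 pp1:2
Op 2: write(P0, v1, 157). refcount(pp1)=2>1 -> COPY to pp2. 3 ppages; refcounts: pp0:2 pp1:1 pp2:1
Op 3: fork(P1) -> P2. 3 ppages; refcounts: pp0:3 pp1:2 pp2:1
Op 4: read(P0, v0) -> 35. No state change.
Op 5: fork(P1) -> P3. 3 ppages; refcounts: pp0:4 pp1:3 pp2:1
P0: v1 -> pp2 = 157
P1: v1 -> pp1 = 42
P2: v1 -> pp1 = 42
P3: v1 -> pp1 = 42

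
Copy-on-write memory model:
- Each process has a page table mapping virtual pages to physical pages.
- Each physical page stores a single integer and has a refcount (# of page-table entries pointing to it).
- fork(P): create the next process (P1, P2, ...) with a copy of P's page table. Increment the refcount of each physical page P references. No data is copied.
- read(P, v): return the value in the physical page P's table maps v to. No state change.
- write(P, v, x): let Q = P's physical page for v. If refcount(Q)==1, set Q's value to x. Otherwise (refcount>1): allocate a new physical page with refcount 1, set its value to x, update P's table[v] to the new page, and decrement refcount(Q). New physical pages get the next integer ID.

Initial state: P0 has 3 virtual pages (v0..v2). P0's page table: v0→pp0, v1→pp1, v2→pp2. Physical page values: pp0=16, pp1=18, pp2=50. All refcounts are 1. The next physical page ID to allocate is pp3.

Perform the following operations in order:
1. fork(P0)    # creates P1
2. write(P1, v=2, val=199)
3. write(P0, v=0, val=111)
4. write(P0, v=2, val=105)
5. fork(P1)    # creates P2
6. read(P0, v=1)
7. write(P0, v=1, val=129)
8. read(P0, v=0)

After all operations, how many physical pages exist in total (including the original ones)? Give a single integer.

Op 1: fork(P0) -> P1. 3 ppages; refcounts: pp0:2 pp1:2 pp2:2
Op 2: write(P1, v2, 199). refcount(pp2)=2>1 -> COPY to pp3. 4 ppages; refcounts: pp0:2 pp1:2 pp2:1 pp3:1
Op 3: write(P0, v0, 111). refcount(pp0)=2>1 -> COPY to pp4. 5 ppages; refcounts: pp0:1 pp1:2 pp2:1 pp3:1 pp4:1
Op 4: write(P0, v2, 105). refcount(pp2)=1 -> write in place. 5 ppages; refcounts: pp0:1 pp1:2 pp2:1 pp3:1 pp4:1
Op 5: fork(P1) -> P2. 5 ppages; refcounts: pp0:2 pp1:3 pp2:1 pp3:2 pp4:1
Op 6: read(P0, v1) -> 18. No state change.
Op 7: write(P0, v1, 129). refcount(pp1)=3>1 -> COPY to pp5. 6 ppages; refcounts: pp0:2 pp1:2 pp2:1 pp3:2 pp4:1 pp5:1
Op 8: read(P0, v0) -> 111. No state change.

Answer: 6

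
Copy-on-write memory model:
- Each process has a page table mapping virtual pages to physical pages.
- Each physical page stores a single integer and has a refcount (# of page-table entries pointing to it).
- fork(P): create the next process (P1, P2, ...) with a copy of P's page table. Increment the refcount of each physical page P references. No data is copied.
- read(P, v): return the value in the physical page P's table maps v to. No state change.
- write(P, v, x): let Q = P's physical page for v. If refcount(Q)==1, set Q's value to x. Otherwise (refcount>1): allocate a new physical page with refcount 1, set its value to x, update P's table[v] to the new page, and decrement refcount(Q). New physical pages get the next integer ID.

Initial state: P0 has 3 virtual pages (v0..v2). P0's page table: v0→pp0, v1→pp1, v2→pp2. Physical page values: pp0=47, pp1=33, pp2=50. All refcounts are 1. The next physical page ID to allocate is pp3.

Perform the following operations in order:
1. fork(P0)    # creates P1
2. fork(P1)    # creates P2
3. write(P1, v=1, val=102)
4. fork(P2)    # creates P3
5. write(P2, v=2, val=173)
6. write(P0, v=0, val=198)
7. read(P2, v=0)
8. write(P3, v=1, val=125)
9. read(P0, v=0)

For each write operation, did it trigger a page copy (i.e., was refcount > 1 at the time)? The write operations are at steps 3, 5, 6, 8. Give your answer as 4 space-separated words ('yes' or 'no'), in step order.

Op 1: fork(P0) -> P1. 3 ppages; refcounts: pp0:2 pp1:2 pp2:2
Op 2: fork(P1) -> P2. 3 ppages; refcounts: pp0:3 pp1:3 pp2:3
Op 3: write(P1, v1, 102). refcount(pp1)=3>1 -> COPY to pp3. 4 ppages; refcounts: pp0:3 pp1:2 pp2:3 pp3:1
Op 4: fork(P2) -> P3. 4 ppages; refcounts: pp0:4 pp1:3 pp2:4 pp3:1
Op 5: write(P2, v2, 173). refcount(pp2)=4>1 -> COPY to pp4. 5 ppages; refcounts: pp0:4 pp1:3 pp2:3 pp3:1 pp4:1
Op 6: write(P0, v0, 198). refcount(pp0)=4>1 -> COPY to pp5. 6 ppages; refcounts: pp0:3 pp1:3 pp2:3 pp3:1 pp4:1 pp5:1
Op 7: read(P2, v0) -> 47. No state change.
Op 8: write(P3, v1, 125). refcount(pp1)=3>1 -> COPY to pp6. 7 ppages; refcounts: pp0:3 pp1:2 pp2:3 pp3:1 pp4:1 pp5:1 pp6:1
Op 9: read(P0, v0) -> 198. No state change.

yes yes yes yes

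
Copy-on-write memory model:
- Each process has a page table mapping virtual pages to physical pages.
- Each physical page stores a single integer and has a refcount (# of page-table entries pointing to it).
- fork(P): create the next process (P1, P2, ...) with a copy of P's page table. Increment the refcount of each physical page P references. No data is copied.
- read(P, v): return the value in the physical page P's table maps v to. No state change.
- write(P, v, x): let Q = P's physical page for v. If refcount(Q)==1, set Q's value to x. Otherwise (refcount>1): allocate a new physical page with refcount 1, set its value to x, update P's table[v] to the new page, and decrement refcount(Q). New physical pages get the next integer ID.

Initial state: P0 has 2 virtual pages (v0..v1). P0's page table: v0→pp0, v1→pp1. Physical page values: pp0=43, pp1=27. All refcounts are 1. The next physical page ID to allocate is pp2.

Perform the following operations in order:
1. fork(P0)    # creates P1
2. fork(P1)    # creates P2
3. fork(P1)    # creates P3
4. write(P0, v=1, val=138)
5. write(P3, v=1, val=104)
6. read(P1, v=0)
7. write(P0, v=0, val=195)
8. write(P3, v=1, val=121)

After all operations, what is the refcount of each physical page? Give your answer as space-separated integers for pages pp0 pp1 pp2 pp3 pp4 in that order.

Answer: 3 2 1 1 1

Derivation:
Op 1: fork(P0) -> P1. 2 ppages; refcounts: pp0:2 pp1:2
Op 2: fork(P1) -> P2. 2 ppages; refcounts: pp0:3 pp1:3
Op 3: fork(P1) -> P3. 2 ppages; refcounts: pp0:4 pp1:4
Op 4: write(P0, v1, 138). refcount(pp1)=4>1 -> COPY to pp2. 3 ppages; refcounts: pp0:4 pp1:3 pp2:1
Op 5: write(P3, v1, 104). refcount(pp1)=3>1 -> COPY to pp3. 4 ppages; refcounts: pp0:4 pp1:2 pp2:1 pp3:1
Op 6: read(P1, v0) -> 43. No state change.
Op 7: write(P0, v0, 195). refcount(pp0)=4>1 -> COPY to pp4. 5 ppages; refcounts: pp0:3 pp1:2 pp2:1 pp3:1 pp4:1
Op 8: write(P3, v1, 121). refcount(pp3)=1 -> write in place. 5 ppages; refcounts: pp0:3 pp1:2 pp2:1 pp3:1 pp4:1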